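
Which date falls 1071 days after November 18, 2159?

October 24, 2162

Count 1071 days after November 18, 2159:
Day-of-year of November 18, 2159: 322.
Day-of-year of October 24, 2162: 297.
2159 has 365 days, so 365 − 322 = 43 days remain in 2159.
Full years: 2160: 366; 2161: 365. Sum = 731.
Total: 43 + 731 + 297 = 1071 days.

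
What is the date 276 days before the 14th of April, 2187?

the 12th of July, 2186

Count 276 days before April 14, 2187:
Day-of-year of July 12, 2186: 193.
Day-of-year of April 14, 2187: 104.
2186 has 365 days, so 365 − 193 = 172 days remain in 2186.
Total: 172 + 104 = 276 days.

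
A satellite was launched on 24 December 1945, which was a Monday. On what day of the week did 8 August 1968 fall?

Thursday

From December 24, 1945 to December 24, 1967: 22 years, of which 5 contain a Feb 29 — 17×365 + 5×366 = 8035 days.
December 1967: 31 − 24 = 7 days remain.
Then January (31), February 1968 (29), March (31), April (30), May (31), June (30), July (31): 31 + 29 + 31 + 30 + 31 + 30 + 31 = 213 days.
August 1–8, 1968: 8 days.
Residual: 228 days.
Total: 8263 days.
8263 mod 7 = 3, so 3 days after Monday is Thursday.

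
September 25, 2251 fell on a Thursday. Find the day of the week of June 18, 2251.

Wednesday

Count forward from the earlier date (June 18, 2251) to the later (September 25, 2251):
June 2251: 30 − 18 = 12 days remain.
Then July (31), August (31): 31 + 31 = 62 days.
September 1–25, 2251: 25 days.
Total: 12 + 62 + 25 = 99 days.
99 mod 7 = 1, so 1 day before Thursday is Wednesday.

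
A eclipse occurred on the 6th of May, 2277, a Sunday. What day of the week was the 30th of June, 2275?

Wednesday

Count forward from the earlier date (June 30, 2275) to the later (May 6, 2277):
June 30, 2275 → June 30, 2276: 366 days (2276 is a leap year).
June 2276: 30 − 30 = 0 days remain.
Then 10 full months totalling 304 days.
May 1–6, 2277: 6 days.
Residual: 310 days.
Total: 676 days.
676 mod 7 = 4, so 4 days before Sunday is Wednesday.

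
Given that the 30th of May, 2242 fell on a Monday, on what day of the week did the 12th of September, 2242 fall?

Monday

May 2242: 31 − 30 = 1 day remains.
Then June (30), July (31), August (31): 30 + 31 + 31 = 92 days.
September 1–12, 2242: 12 days.
Total: 1 + 92 + 12 = 105 days.
105 is a multiple of 7, so the 12th of September, 2242 falls on the same weekday: Monday.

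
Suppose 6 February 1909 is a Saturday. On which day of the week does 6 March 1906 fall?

Count forward from the earlier date (March 6, 1906) to the later (February 6, 1909):
March 6, 1906 → March 6, 1907: 365 days.
March 6, 1907 → March 6, 1908: 366 days (1908 is a leap year).
March 1908: 31 − 6 = 25 days remain.
Then 10 full months totalling 306 days.
February 1–6, 1909: 6 days (1909 is not a leap year).
Residual: 337 days.
Total: 1068 days.
1068 mod 7 = 4, so 4 days before Saturday is Tuesday.

Tuesday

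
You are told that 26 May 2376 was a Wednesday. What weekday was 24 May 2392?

Day-of-year of May 26, 2376: 147.
Day-of-year of May 24, 2392: 145.
2376 has 366 days, so 366 − 147 = 219 days remain in 2376.
Full years 2377–2391: 12 common + 3 leap = 12×365 + 3×366 = 5478 days.
Total: 219 + 5478 + 145 = 5842 days.
5842 mod 7 = 4, so 4 days after Wednesday is Sunday.

Sunday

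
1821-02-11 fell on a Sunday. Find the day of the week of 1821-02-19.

Within February 1821: 19 − 11 = 8 days.
8 mod 7 = 1, so 1 day after Sunday is Monday.

Monday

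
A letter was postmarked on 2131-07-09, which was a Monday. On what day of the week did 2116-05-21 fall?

Count forward from the earlier date (May 21, 2116) to the later (July 9, 2131):
Day-of-year of May 21, 2116: 142.
Day-of-year of July 9, 2131: 190.
2116 has 366 days, so 366 − 142 = 224 days remain in 2116.
Full years 2117–2130: 11 common + 3 leap = 11×365 + 3×366 = 5113 days.
Total: 224 + 5113 + 190 = 5527 days.
5527 mod 7 = 4, so 4 days before Monday is Thursday.

Thursday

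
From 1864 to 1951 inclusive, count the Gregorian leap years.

Years divisible by 4: 1864, 1868, …, 1948 — 22 in all.
Of these, 1900 is divisible by 100 but not 400, so not leap.
Leap years: 22 − 1 = 21.

21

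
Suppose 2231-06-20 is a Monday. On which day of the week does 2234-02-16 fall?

June 20, 2231 → June 20, 2232: 366 days (2232 is a leap year).
June 20, 2232 → June 20, 2233: 365 days.
June 2233: 30 − 20 = 10 days remain.
Then July (31), August (31), September (30), October (31), November (30), December (31), January (31): 31 + 31 + 30 + 31 + 30 + 31 + 31 = 215 days.
February 1–16, 2234: 16 days (2234 is not a leap year).
Residual: 241 days.
Total: 972 days.
972 mod 7 = 6, so 6 days after Monday is Sunday.

Sunday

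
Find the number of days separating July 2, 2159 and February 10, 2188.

Day-of-year of July 2, 2159: 183.
Day-of-year of February 10, 2188: 41.
2159 has 365 days, so 365 − 183 = 182 days remain in 2159.
Full years 2160–2187: 21 common + 7 leap = 21×365 + 7×366 = 10227 days.
Total: 182 + 10227 + 41 = 10450 days.

10450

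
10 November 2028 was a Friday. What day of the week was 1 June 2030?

Saturday

November 2028: 30 − 10 = 20 days remain.
Then 18 full months totalling 547 days.
June 1, 2030: 1 day.
Total: 20 + 547 + 1 = 568 days.
568 mod 7 = 1, so 1 day after Friday is Saturday.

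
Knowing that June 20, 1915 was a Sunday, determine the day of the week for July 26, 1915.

Monday

June 1915: 30 − 20 = 10 days remain.
July 1–26, 1915: 26 days.
Total: 10 + 26 = 36 days.
36 mod 7 = 1, so 1 day after Sunday is Monday.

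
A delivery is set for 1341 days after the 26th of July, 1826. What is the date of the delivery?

the 28th of March, 1830

Count 1341 days after July 26, 1826:
Day-of-year of July 26, 1826: 207.
Day-of-year of March 28, 1830: 87.
1826 has 365 days, so 365 − 207 = 158 days remain in 1826.
Full years: 1827: 365; 1828: 366; 1829: 365. Sum = 1096.
Total: 158 + 1096 + 87 = 1341 days.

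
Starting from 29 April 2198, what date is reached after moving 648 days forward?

6 February 2200

Count 648 days after April 29, 2198:
April 29, 2198 → April 29, 2199: 365 days.
April 2199: 30 − 29 = 1 day remains.
Then 9 full months totalling 276 days.
February 1–6, 2200: 6 days (2200 is not a leap year (divisible by 100 but not 400)).
Residual: 283 days.
Total: 648 days.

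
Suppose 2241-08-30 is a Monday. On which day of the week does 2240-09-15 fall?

Tuesday

Count forward from the earlier date (September 15, 2240) to the later (August 30, 2241):
September 2240: 30 − 15 = 15 days remain.
Then 10 full months totalling 304 days.
August 1–30, 2241: 30 days.
Residual: 349 days.
Total: 349 days.
349 mod 7 = 6, so 6 days before Monday is Tuesday.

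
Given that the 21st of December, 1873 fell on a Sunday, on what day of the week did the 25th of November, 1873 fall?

Count forward from the earlier date (November 25, 1873) to the later (December 21, 1873):
November 1873: 30 − 25 = 5 days remain.
December 1–21, 1873: 21 days.
Total: 5 + 21 = 26 days.
26 mod 7 = 5, so 5 days before Sunday is Tuesday.

Tuesday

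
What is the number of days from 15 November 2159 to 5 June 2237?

From November 15, 2159 to November 15, 2236: 77 years, of which 19 contain a Feb 29 — 58×365 + 19×366 = 28124 days.
(2200 is not a leap year (divisible by 100 but not 400).)
November 2236: 30 − 15 = 15 days remain.
Then December (31), January (31), February 2237 (28), March (31), April (30), May (31): 31 + 31 + 28 + 31 + 30 + 31 = 182 days.
June 1–5, 2237: 5 days.
Residual: 202 days.
Total: 28326 days.

28326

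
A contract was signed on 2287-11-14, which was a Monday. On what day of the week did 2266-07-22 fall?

Count forward from the earlier date (July 22, 2266) to the later (November 14, 2287):
Day-of-year of July 22, 2266: 203.
Day-of-year of November 14, 2287: 318.
2266 has 365 days, so 365 − 203 = 162 days remain in 2266.
Full years 2267–2286: 15 common + 5 leap = 15×365 + 5×366 = 7305 days.
Total: 162 + 7305 + 318 = 7785 days.
7785 mod 7 = 1, so 1 day before Monday is Sunday.

Sunday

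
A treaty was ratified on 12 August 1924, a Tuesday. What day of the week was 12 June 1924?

Thursday

Count forward from the earlier date (June 12, 1924) to the later (August 12, 1924):
June 1924: 30 − 12 = 18 days remain.
Then July (31): 31 days.
August 1–12, 1924: 12 days.
Total: 18 + 31 + 12 = 61 days.
61 mod 7 = 5, so 5 days before Tuesday is Thursday.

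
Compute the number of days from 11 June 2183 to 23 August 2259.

27831

Day-of-year of June 11, 2183: 162.
Day-of-year of August 23, 2259: 235.
2183 has 365 days, so 365 − 162 = 203 days remain in 2183.
Full years 2184–2258: 57 common + 18 leap = 57×365 + 18×366 = 27393 days.
Total: 203 + 27393 + 235 = 27831 days.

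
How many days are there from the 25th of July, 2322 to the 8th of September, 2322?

45

July 2322: 31 − 25 = 6 days remain.
Then August (31): 31 days.
September 1–8, 2322: 8 days.
Total: 6 + 31 + 8 = 45 days.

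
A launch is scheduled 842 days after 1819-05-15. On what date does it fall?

1821-09-03

Count 842 days after May 15, 1819:
May 1819: 31 − 15 = 16 days remain.
Then 27 full months totalling 823 days.
September 1–3, 1821: 3 days.
Total: 16 + 823 + 3 = 842 days.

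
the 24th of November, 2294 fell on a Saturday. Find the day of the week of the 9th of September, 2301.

Day-of-year of November 24, 2294: 328.
Day-of-year of September 9, 2301: 252.
2294 has 365 days, so 365 − 328 = 37 days remain in 2294.
Full years: 2295: 365; 2296: 366; 2297: 365; 2298: 365; 2299: 365; 2300: 365. Sum = 2191.
Total: 37 + 2191 + 252 = 2480 days.
2480 mod 7 = 2, so 2 days after Saturday is Monday.

Monday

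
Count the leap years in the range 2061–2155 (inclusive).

22

Years divisible by 4: 2064, 2068, …, 2152 — 23 in all.
Of these, 2100 is divisible by 100 but not 400, so not leap.
Leap years: 23 − 1 = 22.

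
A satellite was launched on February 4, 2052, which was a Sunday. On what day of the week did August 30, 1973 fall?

Count forward from the earlier date (August 30, 1973) to the later (February 4, 2052):
From August 30, 1973 to August 30, 2051: 78 years, of which 19 contain a Feb 29 — 59×365 + 19×366 = 28489 days.
(2000 is a leap year (divisible by 400).)
August 2051: 31 − 30 = 1 day remains.
Then September (30), October (31), November (30), December (31), January (31): 30 + 31 + 30 + 31 + 31 = 153 days.
February 1–4, 2052: 4 days (2052 is a leap year).
Residual: 158 days.
Total: 28647 days.
28647 mod 7 = 3, so 3 days before Sunday is Thursday.

Thursday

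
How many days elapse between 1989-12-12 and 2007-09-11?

6482

From December 12, 1989 to December 12, 2006: 17 years, of which 4 contain a Feb 29 — 13×365 + 4×366 = 6209 days.
(2000 is a leap year (divisible by 400).)
December 2006: 31 − 12 = 19 days remain.
Then January (31), February 2007 (28), March (31), April (30), May (31), June (30), July (31), August (31): 31 + 28 + 31 + 30 + 31 + 30 + 31 + 31 = 243 days.
September 1–11, 2007: 11 days.
Residual: 273 days.
Total: 6482 days.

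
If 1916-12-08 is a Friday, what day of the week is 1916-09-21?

Count forward from the earlier date (September 21, 1916) to the later (December 8, 1916):
September 1916: 30 − 21 = 9 days remain.
Then October (31), November (30): 31 + 30 = 61 days.
December 1–8, 1916: 8 days.
Total: 9 + 61 + 8 = 78 days.
78 mod 7 = 1, so 1 day before Friday is Thursday.

Thursday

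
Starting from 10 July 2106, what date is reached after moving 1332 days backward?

16 November 2102

Count 1332 days before July 10, 2106:
Day-of-year of November 16, 2102: 320.
Day-of-year of July 10, 2106: 191.
2102 has 365 days, so 365 − 320 = 45 days remain in 2102.
Full years: 2103: 365; 2104: 366; 2105: 365. Sum = 1096.
Total: 45 + 1096 + 191 = 1332 days.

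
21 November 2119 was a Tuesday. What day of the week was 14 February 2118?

Monday

Count forward from the earlier date (February 14, 2118) to the later (November 21, 2119):
Day-of-year of February 14, 2118: 45.
Day-of-year of November 21, 2119: 325.
2118 has 365 days, so 365 − 45 = 320 days remain in 2118.
Total: 320 + 325 = 645 days.
645 mod 7 = 1, so 1 day before Tuesday is Monday.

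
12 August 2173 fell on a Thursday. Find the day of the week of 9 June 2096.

Count forward from the earlier date (June 9, 2096) to the later (August 12, 2173):
Day-of-year of June 9, 2096: 161.
Day-of-year of August 12, 2173: 224.
2096 has 366 days, so 366 − 161 = 205 days remain in 2096.
Full years 2097–2172: 58 common + 18 leap = 58×365 + 18×366 = 27758 days.
Total: 205 + 27758 + 224 = 28187 days.
28187 mod 7 = 5, so 5 days before Thursday is Saturday.

Saturday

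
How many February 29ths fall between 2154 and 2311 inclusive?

37

Years divisible by 4: 2156, 2160, …, 2308 — 39 in all.
Of these, 2200, 2300 are divisible by 100 but not 400, so not leap.
Leap years: 39 − 2 = 37.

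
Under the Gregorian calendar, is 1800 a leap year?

No

1800 is not a leap year (divisible by 100 but not 400).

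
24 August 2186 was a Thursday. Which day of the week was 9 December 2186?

Saturday

August 2186: 31 − 24 = 7 days remain.
Then September (30), October (31), November (30): 30 + 31 + 30 = 91 days.
December 1–9, 2186: 9 days.
Total: 7 + 91 + 9 = 107 days.
107 mod 7 = 2, so 2 days after Thursday is Saturday.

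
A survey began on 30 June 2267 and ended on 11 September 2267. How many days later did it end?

June 2267: 30 − 30 = 0 days remain.
Then July (31), August (31): 31 + 31 = 62 days.
September 1–11, 2267: 11 days.
Total: 0 + 62 + 11 = 73 days.

73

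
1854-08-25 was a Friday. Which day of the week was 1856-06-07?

Day-of-year of August 25, 1854: 237.
Day-of-year of June 7, 1856: 159.
1854 has 365 days, so 365 − 237 = 128 days remain in 1854.
Full years: 1855: 365. Sum = 365.
Total: 128 + 365 + 159 = 652 days.
652 mod 7 = 1, so 1 day after Friday is Saturday.

Saturday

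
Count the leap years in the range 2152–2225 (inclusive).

18

Years divisible by 4: 2152, 2156, …, 2224 — 19 in all.
Of these, 2200 is divisible by 100 but not 400, so not leap.
Leap years: 19 − 1 = 18.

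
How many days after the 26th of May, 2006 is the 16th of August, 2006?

82

May 2006: 31 − 26 = 5 days remain.
Then June (30), July (31): 30 + 31 = 61 days.
August 1–16, 2006: 16 days.
Total: 5 + 61 + 16 = 82 days.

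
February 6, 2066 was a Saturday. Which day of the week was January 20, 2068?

Day-of-year of February 6, 2066: 37.
Day-of-year of January 20, 2068: 20.
2066 has 365 days, so 365 − 37 = 328 days remain in 2066.
Full years: 2067: 365. Sum = 365.
Total: 328 + 365 + 20 = 713 days.
713 mod 7 = 6, so 6 days after Saturday is Friday.

Friday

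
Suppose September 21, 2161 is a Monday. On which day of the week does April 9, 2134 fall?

Count forward from the earlier date (April 9, 2134) to the later (September 21, 2161):
Day-of-year of April 9, 2134: 99.
Day-of-year of September 21, 2161: 264.
2134 has 365 days, so 365 − 99 = 266 days remain in 2134.
Full years 2135–2160: 19 common + 7 leap = 19×365 + 7×366 = 9497 days.
Total: 266 + 9497 + 264 = 10027 days.
10027 mod 7 = 3, so 3 days before Monday is Friday.

Friday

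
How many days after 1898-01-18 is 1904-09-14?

2430

Day-of-year of January 18, 1898: 18.
Day-of-year of September 14, 1904: 258.
1898 has 365 days, so 365 − 18 = 347 days remain in 1898.
Full years: 1899: 365; 1900: 365; 1901: 365; 1902: 365; 1903: 365. Sum = 1825.
Total: 347 + 1825 + 258 = 2430 days.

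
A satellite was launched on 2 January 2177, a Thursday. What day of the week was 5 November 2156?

Friday

Count forward from the earlier date (November 5, 2156) to the later (January 2, 2177):
From November 5, 2156 to November 5, 2176: 20 years, of which 5 contain a Feb 29 — 15×365 + 5×366 = 7305 days.
November 2176: 30 − 5 = 25 days remain.
Then December (31): 31 days.
January 1–2, 2177: 2 days.
Residual: 58 days.
Total: 7363 days.
7363 mod 7 = 6, so 6 days before Thursday is Friday.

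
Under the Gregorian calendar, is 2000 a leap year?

Yes

2000 is a leap year (divisible by 400).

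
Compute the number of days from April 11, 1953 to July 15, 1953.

95

April 1953: 30 − 11 = 19 days remain.
Then May (31), June (30): 31 + 30 = 61 days.
July 1–15, 1953: 15 days.
Total: 19 + 61 + 15 = 95 days.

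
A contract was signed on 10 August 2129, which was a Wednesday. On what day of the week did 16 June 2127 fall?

Monday

Count forward from the earlier date (June 16, 2127) to the later (August 10, 2129):
Day-of-year of June 16, 2127: 167.
Day-of-year of August 10, 2129: 222.
2127 has 365 days, so 365 − 167 = 198 days remain in 2127.
Full years: 2128: 366. Sum = 366.
Total: 198 + 366 + 222 = 786 days.
786 mod 7 = 2, so 2 days before Wednesday is Monday.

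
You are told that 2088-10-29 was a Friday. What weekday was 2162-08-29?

Sunday

From October 29, 2088 to October 29, 2161: 73 years, of which 17 contain a Feb 29 — 56×365 + 17×366 = 26662 days.
(2100 is not a leap year (divisible by 100 but not 400).)
October 2161: 31 − 29 = 2 days remain.
Then 9 full months totalling 273 days.
August 1–29, 2162: 29 days.
Residual: 304 days.
Total: 26966 days.
26966 mod 7 = 2, so 2 days after Friday is Sunday.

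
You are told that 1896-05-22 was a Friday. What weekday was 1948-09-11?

Day-of-year of May 22, 1896: 143.
Day-of-year of September 11, 1948: 255.
1896 has 366 days, so 366 − 143 = 223 days remain in 1896.
Full years 1897–1947: 40 common + 11 leap = 40×365 + 11×366 = 18626 days.
Total: 223 + 18626 + 255 = 19104 days.
19104 mod 7 = 1, so 1 day after Friday is Saturday.

Saturday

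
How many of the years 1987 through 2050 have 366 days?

Years divisible by 4: 1988, 1992, …, 2048 — 16 in all.
2000 is divisible by 400, so still leap.
No century exceptions apply. Count: 16.

16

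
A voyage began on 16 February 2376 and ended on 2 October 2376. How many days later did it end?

February 2376: 29 − 16 = 13 days remain (2376 is a leap year, so February has 29 days).
Then March (31), April (30), May (31), June (30), July (31), August (31), September (30): 31 + 30 + 31 + 30 + 31 + 31 + 30 = 214 days.
October 1–2, 2376: 2 days.
Total: 13 + 214 + 2 = 229 days.

229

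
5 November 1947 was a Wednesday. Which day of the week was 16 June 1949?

November 5, 1947 → November 5, 1948: 366 days (1948 is a leap year).
November 1948: 30 − 5 = 25 days remain.
Then December (31), January (31), February 1949 (28), March (31), April (30), May (31): 31 + 31 + 28 + 31 + 30 + 31 = 182 days.
June 1–16, 1949: 16 days.
Residual: 223 days.
Total: 589 days.
589 mod 7 = 1, so 1 day after Wednesday is Thursday.

Thursday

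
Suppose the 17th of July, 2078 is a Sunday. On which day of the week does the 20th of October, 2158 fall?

Friday

From July 17, 2078 to July 17, 2158: 80 years, of which 19 contain a Feb 29 — 61×365 + 19×366 = 29219 days.
(2100 is not a leap year (divisible by 100 but not 400).)
July 2158: 31 − 17 = 14 days remain.
Then August (31), September (30): 31 + 30 = 61 days.
October 1–20, 2158: 20 days.
Residual: 95 days.
Total: 29314 days.
29314 mod 7 = 5, so 5 days after Sunday is Friday.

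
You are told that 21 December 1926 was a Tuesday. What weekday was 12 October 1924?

Count forward from the earlier date (October 12, 1924) to the later (December 21, 1926):
October 1924: 31 − 12 = 19 days remain.
Then 25 full months totalling 760 days.
December 1–21, 1926: 21 days.
Total: 19 + 760 + 21 = 800 days.
800 mod 7 = 2, so 2 days before Tuesday is Sunday.

Sunday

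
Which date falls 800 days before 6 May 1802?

25 February 1800

Count 800 days before May 6, 1802:
February 25, 1800 → February 25, 1801: 365 days (1800 is not a leap year (divisible by 100 but not 400)).
February 25, 1801 → February 25, 1802: 365 days.
February 1802: 28 − 25 = 3 days remain (1802 is not a leap year, so February has 28 days).
Then March (31), April (30): 31 + 30 = 61 days.
May 1–6, 1802: 6 days.
Residual: 70 days.
Total: 800 days.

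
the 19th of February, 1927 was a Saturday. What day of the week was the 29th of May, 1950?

From February 19, 1927 to February 19, 1950: 23 years, of which 6 contain a Feb 29 — 17×365 + 6×366 = 8401 days.
February 1950: 28 − 19 = 9 days remain (1950 is not a leap year, so February has 28 days).
Then March (31), April (30): 31 + 30 = 61 days.
May 1–29, 1950: 29 days.
Residual: 99 days.
Total: 8500 days.
8500 mod 7 = 2, so 2 days after Saturday is Monday.

Monday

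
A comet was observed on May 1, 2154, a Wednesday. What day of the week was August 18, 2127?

Monday

Count forward from the earlier date (August 18, 2127) to the later (May 1, 2154):
Day-of-year of August 18, 2127: 230.
Day-of-year of May 1, 2154: 121.
2127 has 365 days, so 365 − 230 = 135 days remain in 2127.
Full years 2128–2153: 19 common + 7 leap = 19×365 + 7×366 = 9497 days.
Total: 135 + 9497 + 121 = 9753 days.
9753 mod 7 = 2, so 2 days before Wednesday is Monday.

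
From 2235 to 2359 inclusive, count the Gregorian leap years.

Years divisible by 4: 2236, 2240, …, 2356 — 31 in all.
Of these, 2300 is divisible by 100 but not 400, so not leap.
Leap years: 31 − 1 = 30.

30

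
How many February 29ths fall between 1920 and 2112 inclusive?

48

Years divisible by 4: 1920, 1924, …, 2112 — 49 in all.
Of these, 2100 is divisible by 100 but not 400, so not leap.
2000 is divisible by 400, so still leap.
Leap years: 49 − 1 = 48.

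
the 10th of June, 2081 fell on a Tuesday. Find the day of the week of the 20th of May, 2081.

Count forward from the earlier date (May 20, 2081) to the later (June 10, 2081):
May 2081: 31 − 20 = 11 days remain.
June 1–10, 2081: 10 days.
Total: 11 + 10 = 21 days.
21 is a multiple of 7, so the 20th of May, 2081 falls on the same weekday: Tuesday.

Tuesday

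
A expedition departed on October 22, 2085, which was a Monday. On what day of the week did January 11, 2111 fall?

Sunday

From October 22, 2085 to October 22, 2110: 25 years, of which 5 contain a Feb 29 — 20×365 + 5×366 = 9130 days.
(2100 is not a leap year (divisible by 100 but not 400).)
October 2110: 31 − 22 = 9 days remain.
Then November (30), December (31): 30 + 31 = 61 days.
January 1–11, 2111: 11 days.
Residual: 81 days.
Total: 9211 days.
9211 mod 7 = 6, so 6 days after Monday is Sunday.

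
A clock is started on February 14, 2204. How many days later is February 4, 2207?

1086

Day-of-year of February 14, 2204: 45.
Day-of-year of February 4, 2207: 35.
2204 has 366 days, so 366 − 45 = 321 days remain in 2204.
Full years: 2205: 365; 2206: 365. Sum = 730.
Total: 321 + 730 + 35 = 1086 days.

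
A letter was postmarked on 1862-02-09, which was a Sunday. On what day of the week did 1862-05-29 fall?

Thursday

February 1862: 28 − 9 = 19 days remain (1862 is not a leap year, so February has 28 days).
Then March (31), April (30): 31 + 30 = 61 days.
May 1–29, 1862: 29 days.
Total: 19 + 61 + 29 = 109 days.
109 mod 7 = 4, so 4 days after Sunday is Thursday.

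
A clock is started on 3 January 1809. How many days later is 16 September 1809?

256

January 1809: 31 − 3 = 28 days remain.
Then February 1809 (28), March (31), April (30), May (31), June (30), July (31), August (31): 28 + 31 + 30 + 31 + 30 + 31 + 31 = 212 days.
September 1–16, 1809: 16 days.
Total: 28 + 212 + 16 = 256 days.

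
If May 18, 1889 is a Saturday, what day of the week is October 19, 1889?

Saturday

May 1889: 31 − 18 = 13 days remain.
Then June (30), July (31), August (31), September (30): 30 + 31 + 31 + 30 = 122 days.
October 1–19, 1889: 19 days.
Total: 13 + 122 + 19 = 154 days.
154 is a multiple of 7, so October 19, 1889 falls on the same weekday: Saturday.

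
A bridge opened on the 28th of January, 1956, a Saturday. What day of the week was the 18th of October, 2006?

Day-of-year of January 28, 1956: 28.
Day-of-year of October 18, 2006: 291.
1956 has 366 days, so 366 − 28 = 338 days remain in 1956.
Full years 1957–2005: 37 common + 12 leap = 37×365 + 12×366 = 17897 days.
Total: 338 + 17897 + 291 = 18526 days.
18526 mod 7 = 4, so 4 days after Saturday is Wednesday.

Wednesday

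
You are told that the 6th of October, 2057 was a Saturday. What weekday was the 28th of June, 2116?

Sunday

Day-of-year of October 6, 2057: 279.
Day-of-year of June 28, 2116: 180.
2057 has 365 days, so 365 − 279 = 86 days remain in 2057.
Full years 2058–2115: 45 common + 13 leap = 45×365 + 13×366 = 21183 days.
Total: 86 + 21183 + 180 = 21449 days.
21449 mod 7 = 1, so 1 day after Saturday is Sunday.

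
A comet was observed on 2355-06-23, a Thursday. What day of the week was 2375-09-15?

Monday

From June 23, 2355 to June 23, 2375: 20 years, of which 5 contain a Feb 29 — 15×365 + 5×366 = 7305 days.
June 2375: 30 − 23 = 7 days remain.
Then July (31), August (31): 31 + 31 = 62 days.
September 1–15, 2375: 15 days.
Residual: 84 days.
Total: 7389 days.
7389 mod 7 = 4, so 4 days after Thursday is Monday.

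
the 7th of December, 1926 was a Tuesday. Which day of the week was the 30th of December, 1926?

Thursday

Within December 1926: 30 − 7 = 23 days.
23 mod 7 = 2, so 2 days after Tuesday is Thursday.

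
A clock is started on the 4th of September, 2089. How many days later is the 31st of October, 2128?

From September 4, 2089 to September 4, 2128: 39 years, of which 9 contain a Feb 29 — 30×365 + 9×366 = 14244 days.
(2100 is not a leap year (divisible by 100 but not 400).)
September 2128: 30 − 4 = 26 days remain.
October 1–31, 2128: 31 days.
Residual: 57 days.
Total: 14301 days.

14301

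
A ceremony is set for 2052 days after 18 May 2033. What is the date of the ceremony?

30 December 2038

Count 2052 days after May 18, 2033:
Day-of-year of May 18, 2033: 138.
Day-of-year of December 30, 2038: 364.
2033 has 365 days, so 365 − 138 = 227 days remain in 2033.
Full years: 2034: 365; 2035: 365; 2036: 366; 2037: 365. Sum = 1461.
Total: 227 + 1461 + 364 = 2052 days.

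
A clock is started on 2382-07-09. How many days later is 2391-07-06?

Day-of-year of July 9, 2382: 190.
Day-of-year of July 6, 2391: 187.
2382 has 365 days, so 365 − 190 = 175 days remain in 2382.
Full years 2383–2390: 6 common + 2 leap = 6×365 + 2×366 = 2922 days.
Total: 175 + 2922 + 187 = 3284 days.

3284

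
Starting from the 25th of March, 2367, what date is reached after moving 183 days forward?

the 24th of September, 2367

Count 183 days after March 25, 2367:
March 2367: 31 − 25 = 6 days remain.
Then April (30), May (31), June (30), July (31), August (31): 30 + 31 + 30 + 31 + 31 = 153 days.
September 1–24, 2367: 24 days.
Total: 6 + 153 + 24 = 183 days.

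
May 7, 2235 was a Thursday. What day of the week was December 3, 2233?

Tuesday

Count forward from the earlier date (December 3, 2233) to the later (May 7, 2235):
December 3, 2233 → December 3, 2234: 365 days.
December 2234: 31 − 3 = 28 days remain.
Then January (31), February 2235 (28), March (31), April (30): 31 + 28 + 31 + 30 = 120 days.
May 1–7, 2235: 7 days.
Residual: 155 days.
Total: 520 days.
520 mod 7 = 2, so 2 days before Thursday is Tuesday.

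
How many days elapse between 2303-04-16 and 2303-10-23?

190

April 2303: 30 − 16 = 14 days remain.
Then May (31), June (30), July (31), August (31), September (30): 31 + 30 + 31 + 31 + 30 = 153 days.
October 1–23, 2303: 23 days.
Total: 14 + 153 + 23 = 190 days.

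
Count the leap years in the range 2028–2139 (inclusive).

27

Years divisible by 4: 2028, 2032, …, 2136 — 28 in all.
Of these, 2100 is divisible by 100 but not 400, so not leap.
Leap years: 28 − 1 = 27.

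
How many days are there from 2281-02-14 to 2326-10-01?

16664

Day-of-year of February 14, 2281: 45.
Day-of-year of October 1, 2326: 274.
2281 has 365 days, so 365 − 45 = 320 days remain in 2281.
Full years 2282–2325: 34 common + 10 leap = 34×365 + 10×366 = 16070 days.
Total: 320 + 16070 + 274 = 16664 days.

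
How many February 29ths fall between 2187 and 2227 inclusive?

Years divisible by 4 in [2187, 2227]: 2188, 2192, 2196, 2200, 2204, 2208, 2212, 2216, 2220, 2224.
Of these, 2200 is divisible by 100 but not 400, so not leap.
Leap years: 10 − 1 = 9.

9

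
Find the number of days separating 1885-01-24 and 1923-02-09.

13894

From January 24, 1885 to January 24, 1923: 38 years, of which 8 contain a Feb 29 — 30×365 + 8×366 = 13878 days.
(1900 is not a leap year (divisible by 100 but not 400).)
January 1923: 31 − 24 = 7 days remain.
February 1–9, 1923: 9 days (1923 is not a leap year).
Residual: 16 days.
Total: 13894 days.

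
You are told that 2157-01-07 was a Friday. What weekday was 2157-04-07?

Thursday

January 2157: 31 − 7 = 24 days remain.
Then February 2157 (28), March (31): 28 + 31 = 59 days.
April 1–7, 2157: 7 days.
Total: 24 + 59 + 7 = 90 days.
90 mod 7 = 6, so 6 days after Friday is Thursday.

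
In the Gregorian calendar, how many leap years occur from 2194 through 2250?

Years divisible by 4: 2196, 2200, …, 2248 — 14 in all.
Of these, 2200 is divisible by 100 but not 400, so not leap.
Leap years: 14 − 1 = 13.

13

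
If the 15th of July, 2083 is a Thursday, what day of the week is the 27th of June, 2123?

Sunday

From July 15, 2083 to July 15, 2122: 39 years, of which 9 contain a Feb 29 — 30×365 + 9×366 = 14244 days.
(2100 is not a leap year (divisible by 100 but not 400).)
July 2122: 31 − 15 = 16 days remain.
Then 10 full months totalling 304 days.
June 1–27, 2123: 27 days.
Residual: 347 days.
Total: 14591 days.
14591 mod 7 = 3, so 3 days after Thursday is Sunday.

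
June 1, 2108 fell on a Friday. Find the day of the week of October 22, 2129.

Day-of-year of June 1, 2108: 153.
Day-of-year of October 22, 2129: 295.
2108 has 366 days, so 366 − 153 = 213 days remain in 2108.
Full years 2109–2128: 15 common + 5 leap = 15×365 + 5×366 = 7305 days.
Total: 213 + 7305 + 295 = 7813 days.
7813 mod 7 = 1, so 1 day after Friday is Saturday.

Saturday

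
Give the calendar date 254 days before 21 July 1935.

9 November 1934

Count 254 days before July 21, 1935:
November 1934: 30 − 9 = 21 days remain.
Then December (31), January (31), February 1935 (28), March (31), April (30), May (31), June (30): 31 + 31 + 28 + 31 + 30 + 31 + 30 = 212 days.
July 1–21, 1935: 21 days.
Residual: 254 days.
Total: 254 days.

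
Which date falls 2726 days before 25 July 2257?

6 February 2250

Count 2726 days before July 25, 2257:
Day-of-year of February 6, 2250: 37.
Day-of-year of July 25, 2257: 206.
2250 has 365 days, so 365 − 37 = 328 days remain in 2250.
Full years: 2251: 365; 2252: 366; 2253: 365; 2254: 365; 2255: 365; 2256: 366. Sum = 2192.
Total: 328 + 2192 + 206 = 2726 days.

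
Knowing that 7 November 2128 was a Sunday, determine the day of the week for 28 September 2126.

Saturday

Count forward from the earlier date (September 28, 2126) to the later (November 7, 2128):
Day-of-year of September 28, 2126: 271.
Day-of-year of November 7, 2128: 312.
2126 has 365 days, so 365 − 271 = 94 days remain in 2126.
Full years: 2127: 365. Sum = 365.
Total: 94 + 365 + 312 = 771 days.
771 mod 7 = 1, so 1 day before Sunday is Saturday.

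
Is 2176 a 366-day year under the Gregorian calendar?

Yes

2176 is a leap year.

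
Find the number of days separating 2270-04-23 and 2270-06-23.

61

April 2270: 30 − 23 = 7 days remain.
Then May (31): 31 days.
June 1–23, 2270: 23 days.
Total: 7 + 31 + 23 = 61 days.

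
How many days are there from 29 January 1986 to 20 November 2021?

From January 29, 1986 to January 29, 2021: 35 years, of which 9 contain a Feb 29 — 26×365 + 9×366 = 12784 days.
(2000 is a leap year (divisible by 400).)
January 2021: 31 − 29 = 2 days remain.
Then 9 full months totalling 273 days.
November 1–20, 2021: 20 days.
Residual: 295 days.
Total: 13079 days.

13079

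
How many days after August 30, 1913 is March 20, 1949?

12986

Day-of-year of August 30, 1913: 242.
Day-of-year of March 20, 1949: 79.
1913 has 365 days, so 365 − 242 = 123 days remain in 1913.
Full years 1914–1948: 26 common + 9 leap = 26×365 + 9×366 = 12784 days.
Total: 123 + 12784 + 79 = 12986 days.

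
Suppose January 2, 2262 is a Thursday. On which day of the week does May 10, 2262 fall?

January 2262: 31 − 2 = 29 days remain.
Then February 2262 (28), March (31), April (30): 28 + 31 + 30 = 89 days.
May 1–10, 2262: 10 days.
Total: 29 + 89 + 10 = 128 days.
128 mod 7 = 2, so 2 days after Thursday is Saturday.

Saturday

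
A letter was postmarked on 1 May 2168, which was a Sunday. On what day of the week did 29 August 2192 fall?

Day-of-year of May 1, 2168: 122.
Day-of-year of August 29, 2192: 242.
2168 has 366 days, so 366 − 122 = 244 days remain in 2168.
Full years 2169–2191: 18 common + 5 leap = 18×365 + 5×366 = 8400 days.
Total: 244 + 8400 + 242 = 8886 days.
8886 mod 7 = 3, so 3 days after Sunday is Wednesday.

Wednesday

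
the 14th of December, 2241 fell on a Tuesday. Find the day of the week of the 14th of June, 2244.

Day-of-year of December 14, 2241: 348.
Day-of-year of June 14, 2244: 166.
2241 has 365 days, so 365 − 348 = 17 days remain in 2241.
Full years: 2242: 365; 2243: 365. Sum = 730.
Total: 17 + 730 + 166 = 913 days.
913 mod 7 = 3, so 3 days after Tuesday is Friday.

Friday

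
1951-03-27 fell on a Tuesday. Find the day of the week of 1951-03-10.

Saturday

Count forward from the earlier date (March 10, 1951) to the later (March 27, 1951):
Within March 1951: 27 − 10 = 17 days.
17 mod 7 = 3, so 3 days before Tuesday is Saturday.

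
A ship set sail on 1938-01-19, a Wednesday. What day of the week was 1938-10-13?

January 1938: 31 − 19 = 12 days remain.
Then February 1938 (28), March (31), April (30), May (31), June (30), July (31), August (31), September (30): 28 + 31 + 30 + 31 + 30 + 31 + 31 + 30 = 242 days.
October 1–13, 1938: 13 days.
Total: 12 + 242 + 13 = 267 days.
267 mod 7 = 1, so 1 day after Wednesday is Thursday.

Thursday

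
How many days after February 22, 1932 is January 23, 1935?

Day-of-year of February 22, 1932: 53.
Day-of-year of January 23, 1935: 23.
1932 has 366 days, so 366 − 53 = 313 days remain in 1932.
Full years: 1933: 365; 1934: 365. Sum = 730.
Total: 313 + 730 + 23 = 1066 days.

1066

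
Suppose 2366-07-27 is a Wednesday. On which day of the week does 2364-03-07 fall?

Count forward from the earlier date (March 7, 2364) to the later (July 27, 2366):
March 2364: 31 − 7 = 24 days remain.
Then 27 full months totalling 821 days.
July 1–27, 2366: 27 days.
Total: 24 + 821 + 27 = 872 days.
872 mod 7 = 4, so 4 days before Wednesday is Saturday.

Saturday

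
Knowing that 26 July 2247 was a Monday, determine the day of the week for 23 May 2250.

Day-of-year of July 26, 2247: 207.
Day-of-year of May 23, 2250: 143.
2247 has 365 days, so 365 − 207 = 158 days remain in 2247.
Full years: 2248: 366; 2249: 365. Sum = 731.
Total: 158 + 731 + 143 = 1032 days.
1032 mod 7 = 3, so 3 days after Monday is Thursday.

Thursday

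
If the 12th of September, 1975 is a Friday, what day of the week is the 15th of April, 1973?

Sunday

Count forward from the earlier date (April 15, 1973) to the later (September 12, 1975):
Day-of-year of April 15, 1973: 105.
Day-of-year of September 12, 1975: 255.
1973 has 365 days, so 365 − 105 = 260 days remain in 1973.
Full years: 1974: 365. Sum = 365.
Total: 260 + 365 + 255 = 880 days.
880 mod 7 = 5, so 5 days before Friday is Sunday.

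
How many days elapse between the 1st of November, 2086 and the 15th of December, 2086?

November 2086: 30 − 1 = 29 days remain.
December 1–15, 2086: 15 days.
Total: 29 + 15 = 44 days.

44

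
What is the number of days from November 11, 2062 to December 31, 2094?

11738

From November 11, 2062 to November 11, 2094: 32 years, of which 8 contain a Feb 29 — 24×365 + 8×366 = 11688 days.
November 2094: 30 − 11 = 19 days remain.
December 1–31, 2094: 31 days.
Residual: 50 days.
Total: 11738 days.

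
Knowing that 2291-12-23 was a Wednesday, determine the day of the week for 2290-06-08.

Count forward from the earlier date (June 8, 2290) to the later (December 23, 2291):
Day-of-year of June 8, 2290: 159.
Day-of-year of December 23, 2291: 357.
2290 has 365 days, so 365 − 159 = 206 days remain in 2290.
Total: 206 + 357 = 563 days.
563 mod 7 = 3, so 3 days before Wednesday is Sunday.

Sunday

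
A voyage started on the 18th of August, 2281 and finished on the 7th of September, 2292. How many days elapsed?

4038

Day-of-year of August 18, 2281: 230.
Day-of-year of September 7, 2292: 251.
2281 has 365 days, so 365 − 230 = 135 days remain in 2281.
Full years 2282–2291: 8 common + 2 leap = 8×365 + 2×366 = 3652 days.
Total: 135 + 3652 + 251 = 4038 days.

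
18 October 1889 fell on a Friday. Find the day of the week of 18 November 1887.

Count forward from the earlier date (November 18, 1887) to the later (October 18, 1889):
Day-of-year of November 18, 1887: 322.
Day-of-year of October 18, 1889: 291.
1887 has 365 days, so 365 − 322 = 43 days remain in 1887.
Full years: 1888: 366. Sum = 366.
Total: 43 + 366 + 291 = 700 days.
700 is a multiple of 7, so 18 November 1887 falls on the same weekday: Friday.

Friday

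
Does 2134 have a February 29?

No

2134 is not a leap year.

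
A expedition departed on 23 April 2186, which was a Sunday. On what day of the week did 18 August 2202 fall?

From April 23, 2186 to April 23, 2202: 16 years, of which 3 contain a Feb 29 — 13×365 + 3×366 = 5843 days.
(2200 is not a leap year (divisible by 100 but not 400).)
April 2202: 30 − 23 = 7 days remain.
Then May (31), June (30), July (31): 31 + 30 + 31 = 92 days.
August 1–18, 2202: 18 days.
Residual: 117 days.
Total: 5960 days.
5960 mod 7 = 3, so 3 days after Sunday is Wednesday.

Wednesday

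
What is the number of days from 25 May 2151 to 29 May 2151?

Within May 2151: 29 − 25 = 4 days.

4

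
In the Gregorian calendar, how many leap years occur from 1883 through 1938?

13

Years divisible by 4: 1884, 1888, …, 1936 — 14 in all.
Of these, 1900 is divisible by 100 but not 400, so not leap.
Leap years: 14 − 1 = 13.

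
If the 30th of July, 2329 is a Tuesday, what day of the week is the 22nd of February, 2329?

Count forward from the earlier date (February 22, 2329) to the later (July 30, 2329):
February 2329: 28 − 22 = 6 days remain (2329 is not a leap year, so February has 28 days).
Then March (31), April (30), May (31), June (30): 31 + 30 + 31 + 30 = 122 days.
July 1–30, 2329: 30 days.
Total: 6 + 122 + 30 = 158 days.
158 mod 7 = 4, so 4 days before Tuesday is Friday.

Friday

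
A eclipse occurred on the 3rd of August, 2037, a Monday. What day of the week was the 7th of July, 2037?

Tuesday

Count forward from the earlier date (July 7, 2037) to the later (August 3, 2037):
July 2037: 31 − 7 = 24 days remain.
August 1–3, 2037: 3 days.
Total: 24 + 3 = 27 days.
27 mod 7 = 6, so 6 days before Monday is Tuesday.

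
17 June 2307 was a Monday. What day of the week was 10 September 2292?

Saturday

Count forward from the earlier date (September 10, 2292) to the later (June 17, 2307):
Day-of-year of September 10, 2292: 254.
Day-of-year of June 17, 2307: 168.
2292 has 366 days, so 366 − 254 = 112 days remain in 2292.
Full years 2293–2306: 12 common + 2 leap = 12×365 + 2×366 = 5112 days.
Total: 112 + 5112 + 168 = 5392 days.
5392 mod 7 = 2, so 2 days before Monday is Saturday.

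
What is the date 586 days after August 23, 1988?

April 1, 1990

Count 586 days after August 23, 1988:
Day-of-year of August 23, 1988: 236.
Day-of-year of April 1, 1990: 91.
1988 has 366 days, so 366 − 236 = 130 days remain in 1988.
Full years: 1989: 365. Sum = 365.
Total: 130 + 365 + 91 = 586 days.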